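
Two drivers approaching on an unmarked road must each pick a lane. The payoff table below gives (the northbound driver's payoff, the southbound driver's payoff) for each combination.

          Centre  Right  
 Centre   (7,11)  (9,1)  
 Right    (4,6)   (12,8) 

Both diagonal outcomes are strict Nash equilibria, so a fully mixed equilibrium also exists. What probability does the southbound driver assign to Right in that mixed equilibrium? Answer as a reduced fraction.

The southbound driver's mix q on Centre must make the northbound driver indifferent between Centre and Right.
The northbound driver's payoff from Centre: 7q + 9(1−q). From Right: 4q + 12(1−q).
Set equal: 3q = 3(1−q) → q = 3/6 = 1/2.
Probability on Right is 1 − 1/2 = 1/2.

1/2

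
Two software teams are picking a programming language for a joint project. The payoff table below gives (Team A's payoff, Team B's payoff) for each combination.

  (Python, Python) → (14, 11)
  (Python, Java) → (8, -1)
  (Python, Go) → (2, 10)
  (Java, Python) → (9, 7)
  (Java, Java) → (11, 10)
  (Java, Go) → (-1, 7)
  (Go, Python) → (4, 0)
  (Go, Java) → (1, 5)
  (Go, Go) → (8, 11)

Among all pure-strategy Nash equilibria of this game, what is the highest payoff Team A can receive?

14

Both Python is a pure NE (Team A: 14 ≥ 9; Team B: 11 ≥ 10). Team A gets 14.
Both Java is a pure NE (Team A: 11 ≥ 8; Team B: 10 ≥ 7). Team A gets 11.
Both Go is a pure NE (Team A: 8 ≥ 2; Team B: 11 ≥ 5). Team A gets 8.
Every other cell has a profitable deviation for at least one player. Highest of {14, 11, 8} is 14.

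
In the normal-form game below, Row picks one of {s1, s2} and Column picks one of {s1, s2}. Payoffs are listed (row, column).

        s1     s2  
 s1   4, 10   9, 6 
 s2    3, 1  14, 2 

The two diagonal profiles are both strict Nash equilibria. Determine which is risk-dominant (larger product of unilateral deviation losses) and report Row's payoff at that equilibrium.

At both s1: Row loses 4 − 3 = 1 by deviating; Column loses 10 − 6 = 4. Product = 1·4 = 4.
At both s2: Row loses 14 − 9 = 5 by deviating; Column loses 2 − 1 = 1. Product = 5·1 = 5.
5 > 4, so both s2 is risk-dominant. Row's payoff there is 14.

14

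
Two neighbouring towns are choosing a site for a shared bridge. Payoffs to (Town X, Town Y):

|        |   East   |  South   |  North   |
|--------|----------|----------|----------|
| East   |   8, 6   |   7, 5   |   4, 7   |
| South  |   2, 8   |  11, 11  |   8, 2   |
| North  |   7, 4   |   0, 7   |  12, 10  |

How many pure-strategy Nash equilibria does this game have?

2

Both South: Town X gets 11 (best alternative 7); Town Y gets 11 (best alternative 8). Neither deviates — NE.
Both North: Town X gets 12 (best alternative 8); Town Y gets 10 (best alternative 7). Neither deviates — NE.
Both East is not a NE: Town Y would switch to North (7 > 6).
No other cell survives both best-response checks, so there are 2 pure NE.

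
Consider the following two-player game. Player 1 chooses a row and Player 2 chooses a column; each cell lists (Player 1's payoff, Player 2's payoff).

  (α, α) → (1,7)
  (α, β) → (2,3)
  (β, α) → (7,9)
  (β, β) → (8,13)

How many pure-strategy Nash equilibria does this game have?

1

Both β: Player 1 gets 8 (best alternative 2); Player 2 gets 13 (best alternative 9). Neither deviates — NE.
Both α is not a NE: Player 1 would switch to β (7 > 1).
No other cell survives both best-response checks, so there is 1 pure NE.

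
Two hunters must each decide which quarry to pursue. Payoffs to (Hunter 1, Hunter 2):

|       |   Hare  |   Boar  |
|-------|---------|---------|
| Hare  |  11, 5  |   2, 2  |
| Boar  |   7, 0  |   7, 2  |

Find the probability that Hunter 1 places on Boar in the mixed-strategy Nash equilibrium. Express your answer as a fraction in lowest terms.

3/5

Hunter 1's mix p on Hare must make Hunter 2 indifferent between Hare and Boar.
Hunter 2's payoff from Hare: 5p + 0(1−p). From Boar: 2p + 2(1−p).
Set equal: 3p = 2(1−p) → p = 2/5.
Probability on Boar is 1 − 2/5 = 3/5.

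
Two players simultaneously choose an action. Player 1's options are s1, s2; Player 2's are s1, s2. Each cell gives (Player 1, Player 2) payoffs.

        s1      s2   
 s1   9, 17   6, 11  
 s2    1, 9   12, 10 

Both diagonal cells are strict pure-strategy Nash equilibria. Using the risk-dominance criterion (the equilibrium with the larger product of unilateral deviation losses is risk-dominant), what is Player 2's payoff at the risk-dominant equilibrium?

At both s1: Player 1 loses 9 − 1 = 8 by deviating; Player 2 loses 17 − 11 = 6. Product = 8·6 = 48.
At both s2: Player 1 loses 12 − 6 = 6 by deviating; Player 2 loses 10 − 9 = 1. Product = 6·1 = 6.
48 > 6, so both s1 is risk-dominant. Player 2's payoff there is 17.

17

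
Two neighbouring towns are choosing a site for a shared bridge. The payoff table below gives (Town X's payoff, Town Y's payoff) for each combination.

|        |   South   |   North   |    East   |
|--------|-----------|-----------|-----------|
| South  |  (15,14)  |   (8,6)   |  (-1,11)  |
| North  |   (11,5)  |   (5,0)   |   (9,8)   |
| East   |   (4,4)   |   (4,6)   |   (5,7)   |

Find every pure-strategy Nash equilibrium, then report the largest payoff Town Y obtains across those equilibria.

14

Both South is a pure NE (Town X: 15 ≥ 11; Town Y: 14 ≥ 11). Town Y gets 14.
(North, East) is a pure NE (Town X: 9 ≥ 5; Town Y: 8 ≥ 5). Town Y gets 8.
Every other cell has a profitable deviation for at least one player. Highest of {14, 8} is 14.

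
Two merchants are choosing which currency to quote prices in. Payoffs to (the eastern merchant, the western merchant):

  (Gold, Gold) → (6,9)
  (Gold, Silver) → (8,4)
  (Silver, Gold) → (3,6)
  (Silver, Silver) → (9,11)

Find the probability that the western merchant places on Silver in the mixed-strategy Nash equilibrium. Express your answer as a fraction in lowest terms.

The western merchant's mix q on Gold must make the eastern merchant indifferent between Gold and Silver.
The eastern merchant's payoff from Gold: 6q + 8(1−q). From Silver: 3q + 9(1−q).
Set equal: 3q = 1(1−q) → q = 1/4.
Probability on Silver is 1 − 1/4 = 3/4.

3/4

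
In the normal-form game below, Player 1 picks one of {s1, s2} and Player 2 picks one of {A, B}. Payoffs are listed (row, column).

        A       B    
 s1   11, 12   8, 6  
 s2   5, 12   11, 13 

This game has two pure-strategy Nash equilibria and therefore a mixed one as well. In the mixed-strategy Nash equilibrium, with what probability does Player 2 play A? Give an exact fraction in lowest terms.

1/3

Player 2's mix q on A must make Player 1 indifferent between s1 and s2.
Player 1's payoff from s1: 11q + 8(1−q). From s2: 5q + 11(1−q).
Set equal: 6q = 3(1−q) → q = 3/9 = 1/3.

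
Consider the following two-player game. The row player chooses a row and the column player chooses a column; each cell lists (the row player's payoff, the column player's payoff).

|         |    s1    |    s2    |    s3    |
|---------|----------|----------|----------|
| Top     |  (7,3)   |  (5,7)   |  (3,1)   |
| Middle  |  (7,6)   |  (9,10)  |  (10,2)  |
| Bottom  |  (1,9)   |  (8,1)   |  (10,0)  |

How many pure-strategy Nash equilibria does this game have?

(Middle, s2): the row player gets 9 (best alternative 8); the column player gets 10 (best alternative 6). Neither deviates — NE.
(Bottom, s3) is not a NE: the column player would switch to s1 (9 > 0).
No other cell survives both best-response checks, so there is 1 pure NE.

1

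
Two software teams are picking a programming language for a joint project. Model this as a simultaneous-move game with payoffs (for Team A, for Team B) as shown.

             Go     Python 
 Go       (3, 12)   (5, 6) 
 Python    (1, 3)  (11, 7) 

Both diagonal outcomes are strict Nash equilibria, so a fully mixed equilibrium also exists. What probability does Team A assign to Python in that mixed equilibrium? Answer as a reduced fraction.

Team A's mix p on Go must make Team B indifferent between Go and Python.
Team B's payoff from Go: 12p + 3(1−p). From Python: 6p + 7(1−p).
Set equal: 6p = 4(1−p) → p = 4/10 = 2/5.
Probability on Python is 1 − 2/5 = 3/5.

3/5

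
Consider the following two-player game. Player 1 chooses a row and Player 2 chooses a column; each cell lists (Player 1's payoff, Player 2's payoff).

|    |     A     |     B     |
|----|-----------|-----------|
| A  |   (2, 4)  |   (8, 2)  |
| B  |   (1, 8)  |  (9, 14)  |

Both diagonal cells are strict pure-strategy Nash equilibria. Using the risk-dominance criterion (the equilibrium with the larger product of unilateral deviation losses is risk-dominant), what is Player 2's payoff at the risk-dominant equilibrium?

14

At both A: Player 1 loses 2 − 1 = 1 by deviating; Player 2 loses 4 − 2 = 2. Product = 1·2 = 2.
At both B: Player 1 loses 9 − 8 = 1 by deviating; Player 2 loses 14 − 8 = 6. Product = 1·6 = 6.
6 > 2, so both B is risk-dominant. Player 2's payoff there is 14.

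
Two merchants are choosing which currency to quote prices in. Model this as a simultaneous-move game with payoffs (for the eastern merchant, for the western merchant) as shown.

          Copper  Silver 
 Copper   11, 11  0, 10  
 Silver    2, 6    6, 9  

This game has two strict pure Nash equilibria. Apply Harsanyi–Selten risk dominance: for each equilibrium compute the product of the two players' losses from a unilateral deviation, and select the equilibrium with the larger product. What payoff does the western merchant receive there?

9

At both Copper: the eastern merchant loses 11 − 2 = 9 by deviating; the western merchant loses 11 − 10 = 1. Product = 9·1 = 9.
At both Silver: the eastern merchant loses 6 − 0 = 6 by deviating; the western merchant loses 9 − 6 = 3. Product = 6·3 = 18.
18 > 9, so both Silver is risk-dominant. The western merchant's payoff there is 9.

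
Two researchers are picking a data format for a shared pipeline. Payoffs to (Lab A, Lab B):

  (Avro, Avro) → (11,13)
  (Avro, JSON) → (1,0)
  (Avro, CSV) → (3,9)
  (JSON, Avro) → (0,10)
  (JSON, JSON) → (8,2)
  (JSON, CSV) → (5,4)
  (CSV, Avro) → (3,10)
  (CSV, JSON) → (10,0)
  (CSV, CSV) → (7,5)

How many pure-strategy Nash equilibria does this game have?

1

Both Avro: Lab A gets 11 (best alternative 3); Lab B gets 13 (best alternative 9). Neither deviates — NE.
Both CSV is not a NE: Lab B would switch to Avro (10 > 5).
No other cell survives both best-response checks, so there is 1 pure NE.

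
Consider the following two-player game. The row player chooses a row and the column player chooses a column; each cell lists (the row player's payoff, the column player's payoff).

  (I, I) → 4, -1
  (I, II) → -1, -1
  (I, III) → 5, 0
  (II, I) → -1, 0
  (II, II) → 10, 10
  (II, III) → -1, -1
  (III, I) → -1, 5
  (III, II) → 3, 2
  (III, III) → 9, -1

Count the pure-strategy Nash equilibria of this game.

Both II: the row player gets 10 (best alternative 3); the column player gets 10 (best alternative 0). Neither deviates — NE.
Both III is not a NE: the column player would switch to I (5 > -1).
No other cell survives both best-response checks, so there is 1 pure NE.

1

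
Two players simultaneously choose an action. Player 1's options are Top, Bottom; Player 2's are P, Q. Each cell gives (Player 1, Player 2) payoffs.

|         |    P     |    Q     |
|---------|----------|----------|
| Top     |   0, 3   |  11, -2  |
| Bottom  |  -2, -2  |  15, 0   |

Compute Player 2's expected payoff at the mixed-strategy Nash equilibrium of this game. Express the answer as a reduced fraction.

-4/7

Player 1 mixes with probability p on Top, chosen so Player 2 is indifferent: 3p + (-2)(1−p) = (-2)p + 0(1−p) gives p = 2/7.
Player 2's expected payoff is 3·2/7 + (-2)·5/7 = -4/7.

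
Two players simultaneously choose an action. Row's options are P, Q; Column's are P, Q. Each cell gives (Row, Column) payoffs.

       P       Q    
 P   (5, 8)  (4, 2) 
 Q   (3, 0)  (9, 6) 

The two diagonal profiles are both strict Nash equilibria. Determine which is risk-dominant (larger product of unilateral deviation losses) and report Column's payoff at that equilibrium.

6

At both P: Row loses 5 − 3 = 2 by deviating; Column loses 8 − 2 = 6. Product = 2·6 = 12.
At both Q: Row loses 9 − 4 = 5 by deviating; Column loses 6 − 0 = 6. Product = 5·6 = 30.
30 > 12, so both Q is risk-dominant. Column's payoff there is 6.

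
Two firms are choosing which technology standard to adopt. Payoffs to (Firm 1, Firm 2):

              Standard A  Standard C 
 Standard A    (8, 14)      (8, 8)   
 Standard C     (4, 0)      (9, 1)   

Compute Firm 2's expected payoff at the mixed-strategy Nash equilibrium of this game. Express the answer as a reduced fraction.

2

Firm 1 mixes with probability p on Standard A, chosen so Firm 2 is indifferent: 14p + 0(1−p) = 8p + 1(1−p) gives p = 1/7.
Firm 2's expected payoff is 14·1/7 + 0·6/7 = 2.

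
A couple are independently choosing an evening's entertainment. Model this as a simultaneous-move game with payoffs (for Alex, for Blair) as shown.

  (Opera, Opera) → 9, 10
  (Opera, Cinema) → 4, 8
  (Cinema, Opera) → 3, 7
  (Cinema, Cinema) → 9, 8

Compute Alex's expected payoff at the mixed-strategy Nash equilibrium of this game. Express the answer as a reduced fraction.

Blair mixes with probability q on Opera, chosen so Alex is indifferent: 9q + 4(1−q) = 3q + 9(1−q) gives q = 5/11.
Alex's expected payoff (from either row, since indifferent) is 9·5/11 + 4·6/11 = 69/11.

69/11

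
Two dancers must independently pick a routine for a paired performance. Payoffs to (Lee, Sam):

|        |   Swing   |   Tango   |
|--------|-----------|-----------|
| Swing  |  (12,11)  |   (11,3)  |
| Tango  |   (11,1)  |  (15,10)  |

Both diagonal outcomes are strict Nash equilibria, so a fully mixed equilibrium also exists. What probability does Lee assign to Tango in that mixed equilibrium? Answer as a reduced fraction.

Lee's mix p on Swing must make Sam indifferent between Swing and Tango.
Sam's payoff from Swing: 11p + 1(1−p). From Tango: 3p + 10(1−p).
Set equal: 8p = 9(1−p) → p = 9/17.
Probability on Tango is 1 − 9/17 = 8/17.

8/17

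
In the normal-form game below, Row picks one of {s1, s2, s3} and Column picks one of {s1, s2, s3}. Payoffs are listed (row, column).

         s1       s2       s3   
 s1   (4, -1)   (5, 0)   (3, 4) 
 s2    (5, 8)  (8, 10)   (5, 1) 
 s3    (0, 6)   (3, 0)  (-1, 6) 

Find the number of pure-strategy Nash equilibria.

Both s2: Row gets 8 (best alternative 5); Column gets 10 (best alternative 8). Neither deviates — NE.
Both s3 is not a NE: Row would switch to s2 (5 > -1).
No other cell survives both best-response checks, so there is 1 pure NE.

1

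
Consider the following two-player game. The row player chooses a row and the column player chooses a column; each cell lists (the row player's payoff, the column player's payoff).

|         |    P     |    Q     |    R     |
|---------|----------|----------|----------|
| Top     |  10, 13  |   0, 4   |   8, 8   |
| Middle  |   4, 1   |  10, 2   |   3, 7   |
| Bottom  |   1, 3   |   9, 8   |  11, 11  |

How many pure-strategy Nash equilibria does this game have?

2

(Top, P): the row player gets 10 (best alternative 4); the column player gets 13 (best alternative 8). Neither deviates — NE.
(Bottom, R): the row player gets 11 (best alternative 8); the column player gets 11 (best alternative 8). Neither deviates — NE.
(Middle, Q) is not a NE: the column player would switch to R (7 > 2).
No other cell survives both best-response checks, so there are 2 pure NE.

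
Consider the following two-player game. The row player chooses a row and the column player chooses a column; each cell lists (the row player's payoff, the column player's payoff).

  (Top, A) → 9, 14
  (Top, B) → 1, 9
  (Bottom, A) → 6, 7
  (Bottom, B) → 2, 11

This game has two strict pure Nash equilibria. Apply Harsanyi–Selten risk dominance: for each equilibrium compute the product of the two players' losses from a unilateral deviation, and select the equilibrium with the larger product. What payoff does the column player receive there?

14

At (Top, A): the row player loses 9 − 6 = 3 by deviating; the column player loses 14 − 9 = 5. Product = 3·5 = 15.
At (Bottom, B): the row player loses 2 − 1 = 1 by deviating; the column player loses 11 − 7 = 4. Product = 1·4 = 4.
15 > 4, so (Top, A) is risk-dominant. The column player's payoff there is 14.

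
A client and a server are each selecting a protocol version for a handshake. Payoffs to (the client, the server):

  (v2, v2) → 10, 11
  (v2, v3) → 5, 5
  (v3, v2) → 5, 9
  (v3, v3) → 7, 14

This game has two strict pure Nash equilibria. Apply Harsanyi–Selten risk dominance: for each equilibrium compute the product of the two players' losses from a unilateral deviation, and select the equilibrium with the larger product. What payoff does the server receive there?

At both v2: the client loses 10 − 5 = 5 by deviating; the server loses 11 − 5 = 6. Product = 5·6 = 30.
At both v3: the client loses 7 − 5 = 2 by deviating; the server loses 14 − 9 = 5. Product = 2·5 = 10.
30 > 10, so both v2 is risk-dominant. The server's payoff there is 11.

11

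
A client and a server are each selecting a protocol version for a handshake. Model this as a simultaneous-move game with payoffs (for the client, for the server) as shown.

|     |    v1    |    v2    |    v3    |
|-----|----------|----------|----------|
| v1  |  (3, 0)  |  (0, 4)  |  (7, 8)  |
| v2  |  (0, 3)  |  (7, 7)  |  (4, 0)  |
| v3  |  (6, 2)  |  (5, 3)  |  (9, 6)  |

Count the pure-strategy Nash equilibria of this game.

Both v2: the client gets 7 (best alternative 5); the server gets 7 (best alternative 3). Neither deviates — NE.
Both v3: the client gets 9 (best alternative 7); the server gets 6 (best alternative 3). Neither deviates — NE.
Both v1 is not a NE: the client would switch to v3 (6 > 3).
No other cell survives both best-response checks, so there are 2 pure NE.

2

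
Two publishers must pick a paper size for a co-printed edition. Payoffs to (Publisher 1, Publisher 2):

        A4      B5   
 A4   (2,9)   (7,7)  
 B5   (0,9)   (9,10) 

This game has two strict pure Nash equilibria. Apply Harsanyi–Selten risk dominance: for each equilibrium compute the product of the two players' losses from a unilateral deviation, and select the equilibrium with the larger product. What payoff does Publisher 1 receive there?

2

At both A4: Publisher 1 loses 2 − 0 = 2 by deviating; Publisher 2 loses 9 − 7 = 2. Product = 2·2 = 4.
At both B5: Publisher 1 loses 9 − 7 = 2 by deviating; Publisher 2 loses 10 − 9 = 1. Product = 2·1 = 2.
4 > 2, so both A4 is risk-dominant. Publisher 1's payoff there is 2.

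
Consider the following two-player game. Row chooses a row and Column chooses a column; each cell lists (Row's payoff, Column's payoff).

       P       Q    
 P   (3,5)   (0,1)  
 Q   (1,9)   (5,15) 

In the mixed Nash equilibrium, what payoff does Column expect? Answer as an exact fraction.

Row mixes with probability p on P, chosen so Column is indifferent: 5p + 9(1−p) = 1p + 15(1−p) gives p = 3/5.
Column's expected payoff is 5·3/5 + 9·2/5 = 33/5.

33/5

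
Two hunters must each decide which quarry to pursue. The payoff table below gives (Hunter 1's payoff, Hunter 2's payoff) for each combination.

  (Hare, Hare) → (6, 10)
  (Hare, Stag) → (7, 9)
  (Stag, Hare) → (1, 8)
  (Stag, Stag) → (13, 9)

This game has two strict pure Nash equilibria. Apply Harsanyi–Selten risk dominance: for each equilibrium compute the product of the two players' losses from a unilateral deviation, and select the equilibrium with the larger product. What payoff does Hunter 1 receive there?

At both Hare: Hunter 1 loses 6 − 1 = 5 by deviating; Hunter 2 loses 10 − 9 = 1. Product = 5·1 = 5.
At both Stag: Hunter 1 loses 13 − 7 = 6 by deviating; Hunter 2 loses 9 − 8 = 1. Product = 6·1 = 6.
6 > 5, so both Stag is risk-dominant. Hunter 1's payoff there is 13.

13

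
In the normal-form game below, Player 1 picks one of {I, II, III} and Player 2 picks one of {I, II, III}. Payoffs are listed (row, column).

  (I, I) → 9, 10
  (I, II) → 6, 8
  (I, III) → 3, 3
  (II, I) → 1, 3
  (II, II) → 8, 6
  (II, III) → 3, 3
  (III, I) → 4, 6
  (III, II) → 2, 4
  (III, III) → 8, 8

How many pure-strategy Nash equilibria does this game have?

Both I: Player 1 gets 9 (best alternative 4); Player 2 gets 10 (best alternative 8). Neither deviates — NE.
Both II: Player 1 gets 8 (best alternative 6); Player 2 gets 6 (best alternative 3). Neither deviates — NE.
Both III: Player 1 gets 8 (best alternative 3); Player 2 gets 8 (best alternative 6). Neither deviates — NE.
(II, III) is not a NE: Player 1 would switch to III (8 > 3).
No other cell survives both best-response checks, so there are 3 pure NE.

3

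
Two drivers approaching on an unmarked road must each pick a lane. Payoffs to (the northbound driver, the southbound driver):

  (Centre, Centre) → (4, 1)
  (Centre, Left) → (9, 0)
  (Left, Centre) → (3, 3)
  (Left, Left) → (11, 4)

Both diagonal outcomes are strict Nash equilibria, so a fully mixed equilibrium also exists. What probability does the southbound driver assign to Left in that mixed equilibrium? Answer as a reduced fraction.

The southbound driver's mix q on Centre must make the northbound driver indifferent between Centre and Left.
The northbound driver's payoff from Centre: 4q + 9(1−q). From Left: 3q + 11(1−q).
Set equal: 1q = 2(1−q) → q = 2/3.
Probability on Left is 1 − 2/3 = 1/3.

1/3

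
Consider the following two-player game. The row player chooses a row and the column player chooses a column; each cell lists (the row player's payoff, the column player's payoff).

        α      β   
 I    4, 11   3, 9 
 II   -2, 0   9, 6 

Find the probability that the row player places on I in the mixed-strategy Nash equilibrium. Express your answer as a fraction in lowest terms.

3/4

The row player's mix p on I must make the column player indifferent between α and β.
The column player's payoff from α: 11p + 0(1−p). From β: 9p + 6(1−p).
Set equal: 2p = 6(1−p) → p = 6/8 = 3/4.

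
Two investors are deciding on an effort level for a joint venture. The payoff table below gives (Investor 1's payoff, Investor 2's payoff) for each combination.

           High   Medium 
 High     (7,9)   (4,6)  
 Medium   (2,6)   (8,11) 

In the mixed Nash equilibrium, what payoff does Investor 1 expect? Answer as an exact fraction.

16/3

Investor 2 mixes with probability q on High, chosen so Investor 1 is indifferent: 7q + 4(1−q) = 2q + 8(1−q) gives q = 4/9.
Investor 1's expected payoff (from either row, since indifferent) is 7·4/9 + 4·5/9 = 16/3.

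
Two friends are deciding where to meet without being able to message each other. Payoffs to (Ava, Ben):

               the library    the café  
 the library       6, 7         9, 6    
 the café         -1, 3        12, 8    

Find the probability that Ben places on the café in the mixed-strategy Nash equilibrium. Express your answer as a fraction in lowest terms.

7/10

Ben's mix q on the library must make Ava indifferent between the library and the café.
Ava's payoff from the library: 6q + 9(1−q). From the café: (-1)q + 12(1−q).
Set equal: 7q = 3(1−q) → q = 3/10.
Probability on the café is 1 − 3/10 = 7/10.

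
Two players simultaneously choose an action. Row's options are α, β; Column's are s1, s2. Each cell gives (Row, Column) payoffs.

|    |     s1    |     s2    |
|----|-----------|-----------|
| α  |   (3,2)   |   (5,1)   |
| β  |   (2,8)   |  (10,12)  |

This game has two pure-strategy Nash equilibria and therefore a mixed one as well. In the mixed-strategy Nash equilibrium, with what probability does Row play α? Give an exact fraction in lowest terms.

4/5

Row's mix p on α must make Column indifferent between s1 and s2.
Column's payoff from s1: 2p + 8(1−p). From s2: 1p + 12(1−p).
Set equal: 1p = 4(1−p) → p = 4/5.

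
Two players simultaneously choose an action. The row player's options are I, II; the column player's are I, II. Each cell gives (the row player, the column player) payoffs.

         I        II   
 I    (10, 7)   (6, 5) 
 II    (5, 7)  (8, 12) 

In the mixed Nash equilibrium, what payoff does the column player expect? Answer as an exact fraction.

7

The row player mixes with probability p on I, chosen so the column player is indifferent: 7p + 7(1−p) = 5p + 12(1−p) gives p = 5/7.
The column player's expected payoff is 7·5/7 + 7·2/7 = 7.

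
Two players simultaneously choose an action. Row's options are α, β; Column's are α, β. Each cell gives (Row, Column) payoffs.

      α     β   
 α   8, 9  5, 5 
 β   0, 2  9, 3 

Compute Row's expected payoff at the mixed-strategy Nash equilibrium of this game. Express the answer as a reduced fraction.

6

Column mixes with probability q on α, chosen so Row is indifferent: 8q + 5(1−q) = 0q + 9(1−q) gives q = 1/3.
Row's expected payoff (from either row, since indifferent) is 8·1/3 + 5·2/3 = 6.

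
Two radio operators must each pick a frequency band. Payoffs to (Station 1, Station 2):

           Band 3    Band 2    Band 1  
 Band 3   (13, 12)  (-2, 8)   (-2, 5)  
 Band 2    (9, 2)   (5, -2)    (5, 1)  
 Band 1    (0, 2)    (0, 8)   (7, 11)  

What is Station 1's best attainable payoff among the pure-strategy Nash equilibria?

Both Band 3 is a pure NE (Station 1: 13 ≥ 9; Station 2: 12 ≥ 8). Station 1 gets 13.
Both Band 1 is a pure NE (Station 1: 7 ≥ 5; Station 2: 11 ≥ 8). Station 1 gets 7.
Every other cell has a profitable deviation for at least one player. Highest of {13, 7} is 13.

13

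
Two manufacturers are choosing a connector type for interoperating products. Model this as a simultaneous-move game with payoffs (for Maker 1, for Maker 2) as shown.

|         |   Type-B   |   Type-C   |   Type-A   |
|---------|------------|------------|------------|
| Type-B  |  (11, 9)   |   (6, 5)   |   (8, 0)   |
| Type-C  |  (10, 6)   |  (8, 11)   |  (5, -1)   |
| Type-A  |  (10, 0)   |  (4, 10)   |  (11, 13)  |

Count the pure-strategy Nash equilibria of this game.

Both Type-B: Maker 1 gets 11 (best alternative 10); Maker 2 gets 9 (best alternative 5). Neither deviates — NE.
Both Type-C: Maker 1 gets 8 (best alternative 6); Maker 2 gets 11 (best alternative 6). Neither deviates — NE.
Both Type-A: Maker 1 gets 11 (best alternative 8); Maker 2 gets 13 (best alternative 10). Neither deviates — NE.
(Type-A, Type-C) is not a NE: Maker 1 would switch to Type-C (8 > 4).
No other cell survives both best-response checks, so there are 3 pure NE.

3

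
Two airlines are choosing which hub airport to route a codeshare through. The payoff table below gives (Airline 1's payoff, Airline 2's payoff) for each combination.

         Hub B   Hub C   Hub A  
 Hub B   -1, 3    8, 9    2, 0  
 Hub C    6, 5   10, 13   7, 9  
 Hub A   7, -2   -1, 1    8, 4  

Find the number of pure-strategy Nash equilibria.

2

Both Hub C: Airline 1 gets 10 (best alternative 8); Airline 2 gets 13 (best alternative 9). Neither deviates — NE.
Both Hub A: Airline 1 gets 8 (best alternative 7); Airline 2 gets 4 (best alternative 1). Neither deviates — NE.
Both Hub B is not a NE: Airline 1 would switch to Hub A (7 > -1).
No other cell survives both best-response checks, so there are 2 pure NE.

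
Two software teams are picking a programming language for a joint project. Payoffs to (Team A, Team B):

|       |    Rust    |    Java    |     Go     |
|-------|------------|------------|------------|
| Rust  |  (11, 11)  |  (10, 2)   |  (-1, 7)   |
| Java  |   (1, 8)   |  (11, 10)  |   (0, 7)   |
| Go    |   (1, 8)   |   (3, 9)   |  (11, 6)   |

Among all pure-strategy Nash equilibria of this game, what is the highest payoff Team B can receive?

11

Both Rust is a pure NE (Team A: 11 ≥ 1; Team B: 11 ≥ 7). Team B gets 11.
Both Java is a pure NE (Team A: 11 ≥ 10; Team B: 10 ≥ 8). Team B gets 10.
Every other cell has a profitable deviation for at least one player. Highest of {11, 10} is 11.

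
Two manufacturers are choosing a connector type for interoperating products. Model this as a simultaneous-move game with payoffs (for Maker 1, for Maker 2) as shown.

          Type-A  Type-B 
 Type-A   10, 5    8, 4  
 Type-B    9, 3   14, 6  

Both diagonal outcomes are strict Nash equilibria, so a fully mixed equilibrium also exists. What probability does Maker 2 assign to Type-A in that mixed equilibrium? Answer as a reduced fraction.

6/7

Maker 2's mix q on Type-A must make Maker 1 indifferent between Type-A and Type-B.
Maker 1's payoff from Type-A: 10q + 8(1−q). From Type-B: 9q + 14(1−q).
Set equal: 1q = 6(1−q) → q = 6/7.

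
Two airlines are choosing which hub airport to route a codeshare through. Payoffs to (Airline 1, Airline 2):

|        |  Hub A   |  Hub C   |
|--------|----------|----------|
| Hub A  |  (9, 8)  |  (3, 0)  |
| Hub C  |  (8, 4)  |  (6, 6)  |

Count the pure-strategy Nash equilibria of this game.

2

Both Hub A: Airline 1 gets 9 (best alternative 8); Airline 2 gets 8 (best alternative 0). Neither deviates — NE.
Both Hub C: Airline 1 gets 6 (best alternative 3); Airline 2 gets 6 (best alternative 4). Neither deviates — NE.
(Hub A, Hub C) is not a NE: Airline 1 would switch to Hub C (6 > 3).
No other cell survives both best-response checks, so there are 2 pure NE.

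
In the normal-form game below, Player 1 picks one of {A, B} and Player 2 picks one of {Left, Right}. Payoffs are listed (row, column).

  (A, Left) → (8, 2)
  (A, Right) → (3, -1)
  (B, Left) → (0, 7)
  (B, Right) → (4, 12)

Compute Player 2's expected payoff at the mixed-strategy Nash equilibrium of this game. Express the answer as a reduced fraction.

Player 1 mixes with probability p on A, chosen so Player 2 is indifferent: 2p + 7(1−p) = (-1)p + 12(1−p) gives p = 5/8.
Player 2's expected payoff is 2·5/8 + 7·3/8 = 31/8.

31/8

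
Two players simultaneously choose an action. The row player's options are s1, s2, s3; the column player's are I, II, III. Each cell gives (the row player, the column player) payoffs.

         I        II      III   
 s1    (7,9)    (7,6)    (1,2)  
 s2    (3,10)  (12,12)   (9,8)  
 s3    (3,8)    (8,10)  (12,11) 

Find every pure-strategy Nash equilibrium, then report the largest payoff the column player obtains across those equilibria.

12

(s1, I) is a pure NE (the row player: 7 ≥ 3; the column player: 9 ≥ 6). The column player gets 9.
(s2, II) is a pure NE (the row player: 12 ≥ 8; the column player: 12 ≥ 10). The column player gets 12.
(s3, III) is a pure NE (the row player: 12 ≥ 9; the column player: 11 ≥ 10). The column player gets 11.
Every other cell has a profitable deviation for at least one player. Highest of {9, 12, 11} is 12.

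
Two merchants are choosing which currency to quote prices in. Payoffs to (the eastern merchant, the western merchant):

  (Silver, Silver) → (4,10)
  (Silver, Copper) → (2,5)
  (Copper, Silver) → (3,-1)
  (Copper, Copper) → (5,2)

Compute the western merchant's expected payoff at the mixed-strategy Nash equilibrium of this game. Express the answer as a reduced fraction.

25/8

The eastern merchant mixes with probability p on Silver, chosen so the western merchant is indifferent: 10p + (-1)(1−p) = 5p + 2(1−p) gives p = 3/8.
The western merchant's expected payoff is 10·3/8 + (-1)·5/8 = 25/8.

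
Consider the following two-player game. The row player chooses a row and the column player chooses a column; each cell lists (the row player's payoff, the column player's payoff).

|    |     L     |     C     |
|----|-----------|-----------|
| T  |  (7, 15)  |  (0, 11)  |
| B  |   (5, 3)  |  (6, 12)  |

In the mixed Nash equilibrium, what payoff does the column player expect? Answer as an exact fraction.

147/13

The row player mixes with probability p on T, chosen so the column player is indifferent: 15p + 3(1−p) = 11p + 12(1−p) gives p = 9/13.
The column player's expected payoff is 15·9/13 + 3·4/13 = 147/13.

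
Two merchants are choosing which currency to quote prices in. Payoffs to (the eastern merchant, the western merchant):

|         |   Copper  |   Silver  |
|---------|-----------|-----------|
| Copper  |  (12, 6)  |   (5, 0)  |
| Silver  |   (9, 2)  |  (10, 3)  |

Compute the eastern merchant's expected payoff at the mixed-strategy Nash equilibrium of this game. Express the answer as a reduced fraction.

75/8

The western merchant mixes with probability q on Copper, chosen so the eastern merchant is indifferent: 12q + 5(1−q) = 9q + 10(1−q) gives q = 5/8.
The eastern merchant's expected payoff (from either row, since indifferent) is 12·5/8 + 5·3/8 = 75/8.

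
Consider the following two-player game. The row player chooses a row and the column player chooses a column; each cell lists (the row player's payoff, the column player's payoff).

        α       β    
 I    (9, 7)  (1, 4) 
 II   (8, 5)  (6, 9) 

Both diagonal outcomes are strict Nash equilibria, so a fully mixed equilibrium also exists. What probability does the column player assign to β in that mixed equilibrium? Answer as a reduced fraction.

The column player's mix q on α must make the row player indifferent between I and II.
The row player's payoff from I: 9q + 1(1−q). From II: 8q + 6(1−q).
Set equal: 1q = 5(1−q) → q = 5/6.
Probability on β is 1 − 5/6 = 1/6.

1/6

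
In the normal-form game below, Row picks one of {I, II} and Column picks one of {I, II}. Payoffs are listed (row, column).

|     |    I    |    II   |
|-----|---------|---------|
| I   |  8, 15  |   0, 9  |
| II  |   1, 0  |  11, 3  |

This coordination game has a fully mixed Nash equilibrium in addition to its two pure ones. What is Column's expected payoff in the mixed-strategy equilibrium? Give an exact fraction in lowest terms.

Row mixes with probability p on I, chosen so Column is indifferent: 15p + 0(1−p) = 9p + 3(1−p) gives p = 1/3.
Column's expected payoff is 15·1/3 + 0·2/3 = 5.

5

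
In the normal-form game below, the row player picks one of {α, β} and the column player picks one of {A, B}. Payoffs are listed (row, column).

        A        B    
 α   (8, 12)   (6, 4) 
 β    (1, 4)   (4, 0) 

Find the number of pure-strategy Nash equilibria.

(α, A): the row player gets 8 (best alternative 1); the column player gets 12 (best alternative 4). Neither deviates — NE.
(β, B) is not a NE: the row player would switch to α (6 > 4).
No other cell survives both best-response checks, so there is 1 pure NE.

1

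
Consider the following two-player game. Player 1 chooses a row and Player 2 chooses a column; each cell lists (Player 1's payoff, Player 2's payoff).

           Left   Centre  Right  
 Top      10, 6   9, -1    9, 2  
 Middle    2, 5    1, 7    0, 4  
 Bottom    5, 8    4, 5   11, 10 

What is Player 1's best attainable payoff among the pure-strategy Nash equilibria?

11

(Top, Left) is a pure NE (Player 1: 10 ≥ 5; Player 2: 6 ≥ 2). Player 1 gets 10.
(Bottom, Right) is a pure NE (Player 1: 11 ≥ 9; Player 2: 10 ≥ 8). Player 1 gets 11.
Every other cell has a profitable deviation for at least one player. Highest of {10, 11} is 11.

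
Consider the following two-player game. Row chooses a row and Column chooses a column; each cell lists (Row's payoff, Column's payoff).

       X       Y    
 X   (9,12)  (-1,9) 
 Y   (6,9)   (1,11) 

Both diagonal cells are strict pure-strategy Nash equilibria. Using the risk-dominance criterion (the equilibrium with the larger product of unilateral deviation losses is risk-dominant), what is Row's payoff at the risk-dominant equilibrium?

9

At both X: Row loses 9 − 6 = 3 by deviating; Column loses 12 − 9 = 3. Product = 3·3 = 9.
At both Y: Row loses 1 − (-1) = 2 by deviating; Column loses 11 − 9 = 2. Product = 2·2 = 4.
9 > 4, so both X is risk-dominant. Row's payoff there is 9.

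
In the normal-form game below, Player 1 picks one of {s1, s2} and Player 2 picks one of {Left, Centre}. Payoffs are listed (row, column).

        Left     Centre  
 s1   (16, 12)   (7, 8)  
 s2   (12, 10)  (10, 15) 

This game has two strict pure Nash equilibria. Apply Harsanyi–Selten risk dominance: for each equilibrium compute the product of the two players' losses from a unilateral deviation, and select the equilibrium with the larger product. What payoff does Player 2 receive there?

At (s1, Left): Player 1 loses 16 − 12 = 4 by deviating; Player 2 loses 12 − 8 = 4. Product = 4·4 = 16.
At (s2, Centre): Player 1 loses 10 − 7 = 3 by deviating; Player 2 loses 15 − 10 = 5. Product = 3·5 = 15.
16 > 15, so (s1, Left) is risk-dominant. Player 2's payoff there is 12.

12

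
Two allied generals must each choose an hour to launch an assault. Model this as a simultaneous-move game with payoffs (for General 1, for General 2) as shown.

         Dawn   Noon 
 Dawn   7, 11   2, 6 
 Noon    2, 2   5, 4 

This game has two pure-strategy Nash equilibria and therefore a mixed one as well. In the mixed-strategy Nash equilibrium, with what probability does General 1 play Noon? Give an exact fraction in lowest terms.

5/7

General 1's mix p on Dawn must make General 2 indifferent between Dawn and Noon.
General 2's payoff from Dawn: 11p + 2(1−p). From Noon: 6p + 4(1−p).
Set equal: 5p = 2(1−p) → p = 2/7.
Probability on Noon is 1 − 2/7 = 5/7.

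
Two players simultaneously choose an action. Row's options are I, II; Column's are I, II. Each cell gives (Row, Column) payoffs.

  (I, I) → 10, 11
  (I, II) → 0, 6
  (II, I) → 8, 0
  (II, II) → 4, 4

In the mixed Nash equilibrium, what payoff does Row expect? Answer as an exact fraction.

20/3

Column mixes with probability q on I, chosen so Row is indifferent: 10q + 0(1−q) = 8q + 4(1−q) gives q = 2/3.
Row's expected payoff (from either row, since indifferent) is 10·2/3 + 0·1/3 = 20/3.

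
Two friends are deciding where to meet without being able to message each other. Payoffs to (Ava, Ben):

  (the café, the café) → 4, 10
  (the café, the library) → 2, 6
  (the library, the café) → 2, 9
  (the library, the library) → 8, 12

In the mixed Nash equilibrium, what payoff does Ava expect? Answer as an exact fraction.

Ben mixes with probability q on the café, chosen so Ava is indifferent: 4q + 2(1−q) = 2q + 8(1−q) gives q = 3/4.
Ava's expected payoff (from either row, since indifferent) is 4·3/4 + 2·1/4 = 7/2.

7/2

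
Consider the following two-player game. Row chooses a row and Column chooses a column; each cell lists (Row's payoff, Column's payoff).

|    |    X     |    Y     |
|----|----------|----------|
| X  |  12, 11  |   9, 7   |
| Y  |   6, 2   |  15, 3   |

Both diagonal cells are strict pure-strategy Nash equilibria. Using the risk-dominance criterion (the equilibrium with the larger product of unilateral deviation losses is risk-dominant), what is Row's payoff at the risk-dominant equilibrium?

At both X: Row loses 12 − 6 = 6 by deviating; Column loses 11 − 7 = 4. Product = 6·4 = 24.
At both Y: Row loses 15 − 9 = 6 by deviating; Column loses 3 − 2 = 1. Product = 6·1 = 6.
24 > 6, so both X is risk-dominant. Row's payoff there is 12.

12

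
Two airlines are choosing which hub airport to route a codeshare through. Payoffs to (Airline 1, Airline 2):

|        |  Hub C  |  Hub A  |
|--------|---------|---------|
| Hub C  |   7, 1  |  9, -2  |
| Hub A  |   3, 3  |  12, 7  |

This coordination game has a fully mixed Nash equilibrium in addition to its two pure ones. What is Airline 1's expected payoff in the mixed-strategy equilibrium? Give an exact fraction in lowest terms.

Airline 2 mixes with probability q on Hub C, chosen so Airline 1 is indifferent: 7q + 9(1−q) = 3q + 12(1−q) gives q = 3/7.
Airline 1's expected payoff (from either row, since indifferent) is 7·3/7 + 9·4/7 = 57/7.

57/7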